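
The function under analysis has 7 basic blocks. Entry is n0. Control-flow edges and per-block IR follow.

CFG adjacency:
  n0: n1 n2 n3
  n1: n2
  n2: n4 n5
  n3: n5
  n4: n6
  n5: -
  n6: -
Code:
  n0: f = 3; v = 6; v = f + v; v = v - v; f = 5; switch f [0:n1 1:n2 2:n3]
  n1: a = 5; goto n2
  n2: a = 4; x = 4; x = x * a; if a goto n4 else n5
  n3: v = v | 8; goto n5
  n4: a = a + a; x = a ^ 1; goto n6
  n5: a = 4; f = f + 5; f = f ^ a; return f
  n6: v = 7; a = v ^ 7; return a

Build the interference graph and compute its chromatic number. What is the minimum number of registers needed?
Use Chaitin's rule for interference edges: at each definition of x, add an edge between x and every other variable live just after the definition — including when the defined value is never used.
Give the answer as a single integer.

Answer: 3

Working:
Per-block:
  n0: def={f,v} ue=∅
  n1: def={a} ue=∅
  n2: def={a,x} ue=∅
  n3: def={v} ue={v}
  n4: def={a,x} ue={a}
  n5: def={a,f} ue={f}
  n6: def={a,v} ue=∅

Liveness:
  n0: in=∅ out={f,v}
  n1: in={f} out={f}
  n2: in={f} out={a,f}
  n3: in={f,v} out={f}
  n4: in={a} out=∅
  n5: in={f} out=∅
  n6: in=∅ out=∅

Interfere edges:
  a — {f,x}
  f — {a,v,x}
  v — {f}
  x — {a,f}

Chromatic number:
  {a,f,x} pairwise interfere (3-clique) ⇒ χ ≥ 3
  3-colouring: c0={f}  c1={a,v}  c2={x}
  χ = 3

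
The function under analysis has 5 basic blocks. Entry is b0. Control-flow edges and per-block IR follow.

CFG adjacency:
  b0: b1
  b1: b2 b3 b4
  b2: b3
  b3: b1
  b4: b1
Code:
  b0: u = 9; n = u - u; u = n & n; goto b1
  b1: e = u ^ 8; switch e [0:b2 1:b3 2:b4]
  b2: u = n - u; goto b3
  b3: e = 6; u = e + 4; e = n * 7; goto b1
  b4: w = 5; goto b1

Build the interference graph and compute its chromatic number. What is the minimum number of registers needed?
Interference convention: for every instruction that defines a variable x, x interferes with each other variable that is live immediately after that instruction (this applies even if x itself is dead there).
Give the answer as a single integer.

def/use:
  b0: def={n,u} ue=∅
  b1: def={e} ue={u}
  b2: def={u} ue={n,u}
  b3: def={e,u} ue={n}
  b4: def={w} ue=∅

Live sets:
  live b0: ∅→{n,u}
  live b1: {n,u}→{n,u}
  live b2: {n,u}→{n}
  live b3: {n}→{n,u}
  live b4: {n,u}→{n,u}

Interfere edges:
  e — {n,u}
  n — {e,u,w}
  u — {e,n,w}
  w — {n,u}

Registers:
  clique {e,n,u} ⇒ need ≥ 3
  3-colouring: r0={n}  r1={u}  r2={e,w}
  χ = 3

Answer: 3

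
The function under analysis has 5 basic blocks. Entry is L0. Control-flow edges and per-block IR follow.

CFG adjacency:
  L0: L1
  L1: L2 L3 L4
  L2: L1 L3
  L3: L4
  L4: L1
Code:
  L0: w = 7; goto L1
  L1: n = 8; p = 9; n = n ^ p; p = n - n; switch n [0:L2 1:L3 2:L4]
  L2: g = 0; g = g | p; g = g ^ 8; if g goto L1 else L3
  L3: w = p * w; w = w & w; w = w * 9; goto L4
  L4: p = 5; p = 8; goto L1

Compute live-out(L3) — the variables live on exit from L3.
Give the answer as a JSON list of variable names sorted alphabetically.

Answer: ["w"]

Derivation:
Block summaries:
  L0 def {w} use ∅
  L1 def {n,p} use ∅
  L2 def {g} use {p}
  L3 def {w} use {p,w}
  L4 def {p} use ∅

Liveness:
  L0: in=∅ out={w}
  L1: in={w} out={p,w}
  L2: in={p,w} out={p,w}
  L3: in={p,w} out={w}
  L4: in={w} out={w}

live-out(L3) = ["w"]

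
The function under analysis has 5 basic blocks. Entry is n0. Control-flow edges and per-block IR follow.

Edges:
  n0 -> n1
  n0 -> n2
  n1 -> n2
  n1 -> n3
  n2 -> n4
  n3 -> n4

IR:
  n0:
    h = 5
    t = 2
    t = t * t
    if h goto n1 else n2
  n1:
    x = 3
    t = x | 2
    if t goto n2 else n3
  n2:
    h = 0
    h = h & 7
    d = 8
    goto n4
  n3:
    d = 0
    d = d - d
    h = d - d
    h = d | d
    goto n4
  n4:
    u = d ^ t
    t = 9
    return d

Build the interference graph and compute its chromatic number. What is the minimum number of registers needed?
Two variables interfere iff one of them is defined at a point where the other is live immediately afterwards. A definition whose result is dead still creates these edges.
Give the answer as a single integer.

Per-block:
  n0: {h,t} / ∅
  n1: {t,x} / ∅
  n2: {d,h} / ∅
  n3: {d,h} / ∅
  n4: {t,u} / {d,t}

Liveness:
  n0: in=∅ out={t}
  n1: in=∅ out={t}
  n2: in={t} out={d,t}
  n3: in={t} out={d,t}
  n4: in={d,t} out=∅

Conflict graph:
  d — {h,t,u}
  h — {d,t}
  t — {d,h}
  u — {d}
  x — ∅

Chromatic number:
  clique {d,h,t} ⇒ need ≥ 3
  3-colouring: c0={d,x}  c1={h,u}  c2={t}
  χ = 3

Answer: 3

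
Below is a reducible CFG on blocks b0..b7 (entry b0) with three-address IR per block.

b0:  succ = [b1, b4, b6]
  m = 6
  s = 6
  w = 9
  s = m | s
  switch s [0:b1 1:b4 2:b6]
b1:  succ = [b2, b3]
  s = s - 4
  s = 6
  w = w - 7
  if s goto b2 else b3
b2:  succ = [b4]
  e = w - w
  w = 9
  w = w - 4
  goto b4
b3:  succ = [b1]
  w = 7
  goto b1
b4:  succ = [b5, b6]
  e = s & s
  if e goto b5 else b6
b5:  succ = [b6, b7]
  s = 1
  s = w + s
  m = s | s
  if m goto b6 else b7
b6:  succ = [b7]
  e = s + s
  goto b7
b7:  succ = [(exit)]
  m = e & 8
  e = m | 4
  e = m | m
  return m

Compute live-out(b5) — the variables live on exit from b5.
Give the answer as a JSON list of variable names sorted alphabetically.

Answer: ["e", "s"]

Working:
Block summaries:
  b0: {m,s,w} / ∅
  b1: {s,w} / {s,w}
  b2: {e,w} / {w}
  b3: {w} / ∅
  b4: {e} / {s}
  b5: {m,s} / {w}
  b6: {e} / {s}
  b7: {e,m} / {e}

Liveness:
  live b0: ∅→{s,w}
  live b1: {s,w}→{s,w}
  live b2: {s,w}→{s,w}
  live b3: {s}→{s,w}
  live b4: {s,w}→{e,s,w}
  live b5: {e,w}→{e,s}
  live b6: {s}→{e}
  live b7: {e}→∅

live-out(b5) = ["e", "s"]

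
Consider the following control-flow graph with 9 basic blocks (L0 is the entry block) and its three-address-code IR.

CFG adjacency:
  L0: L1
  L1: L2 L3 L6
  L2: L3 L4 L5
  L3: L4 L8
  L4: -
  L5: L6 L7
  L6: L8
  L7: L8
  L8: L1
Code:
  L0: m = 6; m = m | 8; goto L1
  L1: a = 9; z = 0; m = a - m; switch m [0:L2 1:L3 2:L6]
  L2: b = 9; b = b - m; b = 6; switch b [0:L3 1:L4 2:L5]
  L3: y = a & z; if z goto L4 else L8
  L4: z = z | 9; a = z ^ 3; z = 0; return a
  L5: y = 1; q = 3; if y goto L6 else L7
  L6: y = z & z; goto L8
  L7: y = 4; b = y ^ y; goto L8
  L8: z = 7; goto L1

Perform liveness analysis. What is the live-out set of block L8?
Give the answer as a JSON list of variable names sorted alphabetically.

Block summaries:
  L0: def={m} ue=∅
  L1: def={a,m,z} ue={m}
  L2: def={b} ue={m}
  L3: def={y} ue={a,z}
  L4: def={a,z} ue={z}
  L5: def={q,y} ue=∅
  L6: def={y} ue={z}
  L7: def={b,y} ue=∅
  L8: def={z} ue=∅

Liveness:
  live L0: ∅→{m}
  live L1: {m}→{a,m,z}
  live L2: {a,m,z}→{a,m,z}
  live L3: {a,m,z}→{m,z}
  live L4: {z}→∅
  live L5: {m,z}→{m,z}
  live L6: {m,z}→{m}
  live L7: {m}→{m}
  live L8: {m}→{m}

live-out(L8) = ["m"]

Answer: ["m"]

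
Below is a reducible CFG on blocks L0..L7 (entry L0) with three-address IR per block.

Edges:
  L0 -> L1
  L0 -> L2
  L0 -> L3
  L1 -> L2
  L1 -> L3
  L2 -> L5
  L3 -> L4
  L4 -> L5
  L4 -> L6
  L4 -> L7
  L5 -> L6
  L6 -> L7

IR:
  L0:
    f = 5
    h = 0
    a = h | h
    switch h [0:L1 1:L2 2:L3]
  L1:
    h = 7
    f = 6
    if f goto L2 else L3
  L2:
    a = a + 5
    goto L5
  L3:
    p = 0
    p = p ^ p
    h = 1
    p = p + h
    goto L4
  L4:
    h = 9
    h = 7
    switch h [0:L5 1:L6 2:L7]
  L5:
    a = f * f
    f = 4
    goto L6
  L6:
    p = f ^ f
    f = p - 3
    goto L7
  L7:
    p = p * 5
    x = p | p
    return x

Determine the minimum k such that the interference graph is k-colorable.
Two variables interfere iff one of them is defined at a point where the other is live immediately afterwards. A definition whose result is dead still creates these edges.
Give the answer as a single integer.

Block summaries:
  L0: def={a,f,h} ue=∅
  L1: def={f,h} ue=∅
  L2: def={a} ue={a}
  L3: def={h,p} ue=∅
  L4: def={h} ue=∅
  L5: def={a,f} ue={f}
  L6: def={f,p} ue={f}
  L7: def={p,x} ue={p}

Liveness:
  live L0: ∅→{a,f}
  live L1: {a}→{a,f}
  live L2: {a,f}→{f}
  live L3: {f}→{f,p}
  live L4: {f,p}→{f,p}
  live L5: {f}→{f}
  live L6: {f}→{p}
  live L7: {p}→∅

Interference:
  a — {f,h}
  f — {a,h,p}
  h — {a,f,p}
  p — {f,h}
  x — ∅

Colouring:
  {a,f,h} pairwise interfere (3-clique) ⇒ χ ≥ 3
  3-colouring: R0={f,x}  R1={h}  R2={a,p}
  χ = 3

Answer: 3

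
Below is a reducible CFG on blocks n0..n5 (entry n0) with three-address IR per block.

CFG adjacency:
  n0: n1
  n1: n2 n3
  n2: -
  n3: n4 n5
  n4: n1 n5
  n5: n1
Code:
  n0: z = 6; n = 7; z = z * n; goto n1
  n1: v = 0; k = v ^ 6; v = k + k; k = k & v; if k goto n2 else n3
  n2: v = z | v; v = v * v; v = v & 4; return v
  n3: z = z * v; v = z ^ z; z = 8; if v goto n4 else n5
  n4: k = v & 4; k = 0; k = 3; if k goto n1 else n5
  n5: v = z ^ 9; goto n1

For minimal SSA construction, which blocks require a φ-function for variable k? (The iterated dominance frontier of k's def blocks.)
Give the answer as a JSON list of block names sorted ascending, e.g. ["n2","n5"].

idom tree: n1←n0 n2←n1 n3←n1 n4←n3 n5←n3
Dom at joins:
  n1: preds {n0,n4,n5}: {n0} ∩ {n0,n1,n3,n4} ∩ {n0,n1,n3,n5} = {n0}; idom=n0
  n5: preds {n3,n4}: {n0,n1,n3} ∩ {n0,n1,n3,n4} = {n0,n1,n3}; idom=n3

Frontier:
  n1←n0: walk · to n0
  n1←n4: walk n4→n3→n1 to n0
  n1←n5: walk n5→n3→n1 to n0
  n5←n3: walk · to n3
  n5←n4: walk n4 to n3
  n0 → ∅
  n1 → {n1}
  n2 → ∅
  n3 → {n1}
  n4 → {n1,n5}
  n5 → {n1}

φ for k: defs {n1,n4}
  DF⁺ = {n1,n5}

Answer: ["n1", "n5"]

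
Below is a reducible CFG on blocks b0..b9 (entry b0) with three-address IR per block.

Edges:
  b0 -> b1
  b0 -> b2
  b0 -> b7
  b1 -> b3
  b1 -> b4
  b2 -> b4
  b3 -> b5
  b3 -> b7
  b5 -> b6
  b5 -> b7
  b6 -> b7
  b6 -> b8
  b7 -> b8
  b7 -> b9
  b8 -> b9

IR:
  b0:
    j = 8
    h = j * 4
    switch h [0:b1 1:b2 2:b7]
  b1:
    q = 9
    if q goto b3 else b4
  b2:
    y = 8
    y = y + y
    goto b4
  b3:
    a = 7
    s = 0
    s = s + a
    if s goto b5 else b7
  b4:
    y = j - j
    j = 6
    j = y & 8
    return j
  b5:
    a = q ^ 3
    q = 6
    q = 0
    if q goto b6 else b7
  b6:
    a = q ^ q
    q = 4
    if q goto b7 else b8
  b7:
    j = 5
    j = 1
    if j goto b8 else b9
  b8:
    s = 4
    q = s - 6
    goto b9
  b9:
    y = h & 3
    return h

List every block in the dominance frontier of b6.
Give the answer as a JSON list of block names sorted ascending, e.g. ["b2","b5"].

Answer: ["b7", "b8"]

Derivation:
idom tree: b1←b0 b2←b0 b3←b1 b4←b0 b5←b3 b6←b5 b7←b0 b8←b0 b9←b0
Dom∩ at merges:
  b4: preds {b1,b2}: {b0,b1} ∩ {b0,b2} = {b0}; idom=b0
  b7: preds {b0,b3,b5,b6}: {b0} ∩ {b0,b1,b3} ∩ {b0,b1,b3,b5} ∩ {b0,b1,b3,b5,b6} = {b0}; idom=b0
  b8: preds {b6,b7}: {b0,b1,b3,b5,b6} ∩ {b0,b7} = {b0}; idom=b0
  b9: preds {b7,b8}: {b0,b7} ∩ {b0,b8} = {b0}; idom=b0

DF walk-up:
  join b4 pred b1: b1 stop@b0
  join b4 pred b2: b2 stop@b0
  join b7 pred b0: · stop@b0
  join b7 pred b3: b3→b1 stop@b0
  join b7 pred b5: b5→b3→b1 stop@b0
  join b7 pred b6: b6→b5→b3→b1 stop@b0
  join b8 pred b6: b6→b5→b3→b1 stop@b0
  join b8 pred b7: b7 stop@b0
  join b9 pred b7: b7 stop@b0
  join b9 pred b8: b8 stop@b0
  b0 → ∅
  b1 → {b4,b7,b8}
  b2 → {b4}
  b3 → {b7,b8}
  b4 → ∅
  b5 → {b7,b8}
  b6 → {b7,b8}
  b7 → {b8,b9}
  b8 → {b9}
  b9 → ∅

DF(b6) = ["b7", "b8"]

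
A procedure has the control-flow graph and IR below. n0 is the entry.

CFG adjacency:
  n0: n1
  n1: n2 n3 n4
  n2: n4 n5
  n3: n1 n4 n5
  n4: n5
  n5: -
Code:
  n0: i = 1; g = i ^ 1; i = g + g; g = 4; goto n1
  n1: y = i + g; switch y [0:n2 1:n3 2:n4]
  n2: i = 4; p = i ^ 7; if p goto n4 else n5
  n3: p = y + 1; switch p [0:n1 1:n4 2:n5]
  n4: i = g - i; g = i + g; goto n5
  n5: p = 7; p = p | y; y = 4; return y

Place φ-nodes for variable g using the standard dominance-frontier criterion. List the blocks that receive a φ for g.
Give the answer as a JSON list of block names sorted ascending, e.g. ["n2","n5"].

idom tree: n1←n0 n2←n1 n3←n1 n4←n1 n5←n1
Dom∩ at merges:
  n1: preds {n0,n3}: {n0} ∩ {n0,n1,n3} = {n0}; idom=n0
  n4: preds {n1,n2,n3}: {n0,n1} ∩ {n0,n1,n2} ∩ {n0,n1,n3} = {n0,n1}; idom=n1
  n5: preds {n2,n3,n4}: {n0,n1,n2} ∩ {n0,n1,n3} ∩ {n0,n1,n4} = {n0,n1}; idom=n1

Frontier:
  join n1 pred n0: · stop@n0
  join n1 pred n3: n3→n1 stop@n0
  join n4 pred n1: · stop@n1
  join n4 pred n2: n2 stop@n1
  join n4 pred n3: n3 stop@n1
  join n5 pred n2: n2 stop@n1
  join n5 pred n3: n3 stop@n1
  join n5 pred n4: n4 stop@n1
  n0 → ∅
  n1 → {n1}
  n2 → {n4,n5}
  n3 → {n1,n4,n5}
  n4 → {n5}
  n5 → ∅

φ for g: defs {n0,n4}
  DF⁺ = {n5}

Answer: ["n5"]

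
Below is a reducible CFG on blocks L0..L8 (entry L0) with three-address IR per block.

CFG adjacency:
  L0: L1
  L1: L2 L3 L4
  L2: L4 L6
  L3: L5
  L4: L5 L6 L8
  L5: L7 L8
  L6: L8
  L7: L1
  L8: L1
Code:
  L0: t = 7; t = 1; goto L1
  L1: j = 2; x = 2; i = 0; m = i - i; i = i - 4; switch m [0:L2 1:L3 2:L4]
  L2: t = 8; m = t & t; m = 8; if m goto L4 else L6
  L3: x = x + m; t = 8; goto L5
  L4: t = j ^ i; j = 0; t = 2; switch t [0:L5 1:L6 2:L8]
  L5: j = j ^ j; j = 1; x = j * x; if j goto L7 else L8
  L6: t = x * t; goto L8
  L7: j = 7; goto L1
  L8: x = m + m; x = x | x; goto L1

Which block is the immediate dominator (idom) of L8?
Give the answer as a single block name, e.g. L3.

Answer: L1

Derivation:
idom tree: L1←L0 L2←L1 L3←L1 L4←L1 L5←L1 L6←L1 L7←L5 L8←L1
Dom∩ at merges:
  L1: preds {L0,L7,L8}: {L0} ∩ {L0,L1,L5,L7} ∩ {L0,L1,L8} = {L0}; idom=L0
  L4: preds {L1,L2}: {L0,L1} ∩ {L0,L1,L2} = {L0,L1}; idom=L1
  L5: preds {L3,L4}: {L0,L1,L3} ∩ {L0,L1,L4} = {L0,L1}; idom=L1
  L6: preds {L2,L4}: {L0,L1,L2} ∩ {L0,L1,L4} = {L0,L1}; idom=L1
  L8: preds {L4,L5,L6}: {L0,L1,L4} ∩ {L0,L1,L5} ∩ {L0,L1,L6} = {L0,L1}; idom=L1

idom(L8) = L1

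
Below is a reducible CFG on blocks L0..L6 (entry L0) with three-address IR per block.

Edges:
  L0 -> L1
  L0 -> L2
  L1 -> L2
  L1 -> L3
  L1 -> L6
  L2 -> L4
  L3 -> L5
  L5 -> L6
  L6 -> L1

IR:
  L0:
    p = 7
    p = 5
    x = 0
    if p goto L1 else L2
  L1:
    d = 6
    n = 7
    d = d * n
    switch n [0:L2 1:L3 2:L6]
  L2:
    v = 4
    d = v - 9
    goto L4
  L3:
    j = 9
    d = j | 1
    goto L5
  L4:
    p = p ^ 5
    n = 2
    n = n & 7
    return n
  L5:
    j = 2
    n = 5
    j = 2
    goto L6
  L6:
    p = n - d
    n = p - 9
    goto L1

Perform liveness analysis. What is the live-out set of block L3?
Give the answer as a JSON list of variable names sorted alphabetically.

Answer: ["d"]

Working:
def/use:
  L0 def {p,x} use ∅
  L1 def {d,n} use ∅
  L2 def {d,v} use ∅
  L3 def {d,j} use ∅
  L4 def {n,p} use {p}
  L5 def {j,n} use ∅
  L6 def {n,p} use {d,n}

Backward fixpoint:
  live L0: ∅→{p}
  live L1: {p}→{d,n,p}
  live L2: {p}→{p}
  live L3: ∅→{d}
  live L4: {p}→∅
  live L5: {d}→{d,n}
  live L6: {d,n}→{p}

live-out(L3) = ["d"]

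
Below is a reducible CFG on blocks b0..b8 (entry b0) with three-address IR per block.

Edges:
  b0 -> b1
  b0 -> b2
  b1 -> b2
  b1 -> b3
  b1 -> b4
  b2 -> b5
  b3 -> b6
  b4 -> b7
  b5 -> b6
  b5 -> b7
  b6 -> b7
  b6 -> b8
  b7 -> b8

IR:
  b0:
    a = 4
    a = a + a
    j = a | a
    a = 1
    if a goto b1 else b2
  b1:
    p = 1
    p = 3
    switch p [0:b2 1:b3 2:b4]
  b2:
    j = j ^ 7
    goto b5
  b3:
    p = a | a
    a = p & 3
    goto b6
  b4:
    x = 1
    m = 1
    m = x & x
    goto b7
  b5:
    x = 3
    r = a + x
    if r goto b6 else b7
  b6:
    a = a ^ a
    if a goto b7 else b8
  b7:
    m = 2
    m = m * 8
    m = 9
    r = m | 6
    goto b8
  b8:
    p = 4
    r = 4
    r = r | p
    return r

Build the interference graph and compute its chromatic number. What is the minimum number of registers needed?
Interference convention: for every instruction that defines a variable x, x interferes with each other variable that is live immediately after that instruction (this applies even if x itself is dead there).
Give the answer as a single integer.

Per-block:
  b0: def={a,j} ue=∅
  b1: def={p} ue=∅
  b2: def={j} ue={j}
  b3: def={a,p} ue={a}
  b4: def={m,x} ue=∅
  b5: def={r,x} ue={a}
  b6: def={a} ue={a}
  b7: def={m,r} ue=∅
  b8: def={p,r} ue=∅

Backward fixpoint:
  b0 li=∅ lo={a,j}
  b1 li={a,j} lo={a,j}
  b2 li={a,j} lo={a}
  b3 li={a} lo={a}
  b4 li=∅ lo=∅
  b5 li={a} lo={a}
  b6 li={a} lo=∅
  b7 li=∅ lo=∅
  b8 li=∅ lo=∅

Conflict graph:
  a: {j,p,r,x}
  j: {a,p}
  m: {x}
  p: {a,j,r}
  r: {a,p}
  x: {a,m}

Colouring:
  lower bound: {a,j,p} mutually conflict ⇒ χ ≥ 3
  3-colouring: R0={a,m}  R1={p,x}  R2={j,r}
  χ = 3

Answer: 3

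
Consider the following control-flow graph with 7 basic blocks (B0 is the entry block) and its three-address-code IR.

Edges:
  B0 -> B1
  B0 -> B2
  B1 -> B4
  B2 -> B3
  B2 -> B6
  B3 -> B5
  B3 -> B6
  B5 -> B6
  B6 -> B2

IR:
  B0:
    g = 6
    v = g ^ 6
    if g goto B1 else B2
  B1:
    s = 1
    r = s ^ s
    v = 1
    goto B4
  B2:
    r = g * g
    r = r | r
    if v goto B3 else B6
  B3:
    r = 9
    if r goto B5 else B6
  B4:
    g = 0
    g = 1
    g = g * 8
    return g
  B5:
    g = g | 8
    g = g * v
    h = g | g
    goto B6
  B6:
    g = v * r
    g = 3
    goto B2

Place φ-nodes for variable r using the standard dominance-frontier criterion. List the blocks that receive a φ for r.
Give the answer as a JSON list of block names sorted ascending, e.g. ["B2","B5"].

Answer: ["B2", "B6"]

Derivation:
idom tree: B1←B0 B2←B0 B3←B2 B4←B1 B5←B3 B6←B2
Dom∩ at merges:
  B2: preds {B0,B6}: {B0} ∩ {B0,B2,B6} = {B0}; idom=B0
  B6: preds {B2,B3,B5}: {B0,B2} ∩ {B0,B2,B3} ∩ {B0,B2,B3,B5} = {B0,B2}; idom=B2

DF walk-up:
  join B2 pred B0: · stop@B0
  join B2 pred B6: B6→B2 stop@B0
  join B6 pred B2: · stop@B2
  join B6 pred B3: B3 stop@B2
  join B6 pred B5: B5→B3 stop@B2
  B0: DF=∅
  B1: DF=∅
  B2: DF={B2}
  B3: DF={B6}
  B4: DF=∅
  B5: DF={B6}
  B6: DF={B2}

φ for r: defs {B1,B2,B3}
  DF⁺ = {B2,B6}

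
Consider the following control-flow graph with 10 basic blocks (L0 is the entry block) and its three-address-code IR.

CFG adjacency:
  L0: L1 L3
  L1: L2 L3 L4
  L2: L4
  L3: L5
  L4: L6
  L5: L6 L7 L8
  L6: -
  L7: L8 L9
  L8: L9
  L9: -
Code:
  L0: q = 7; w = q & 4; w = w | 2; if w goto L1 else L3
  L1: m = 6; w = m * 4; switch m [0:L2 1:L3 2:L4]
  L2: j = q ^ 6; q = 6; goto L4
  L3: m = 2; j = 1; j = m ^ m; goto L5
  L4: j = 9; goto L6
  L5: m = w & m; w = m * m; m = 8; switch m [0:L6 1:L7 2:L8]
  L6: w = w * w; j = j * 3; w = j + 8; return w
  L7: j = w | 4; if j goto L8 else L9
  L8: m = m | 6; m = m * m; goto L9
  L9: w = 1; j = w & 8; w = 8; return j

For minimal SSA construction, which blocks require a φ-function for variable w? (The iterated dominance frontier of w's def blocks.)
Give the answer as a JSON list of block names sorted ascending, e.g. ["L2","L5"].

idom tree: L1←L0 L2←L1 L3←L0 L4←L1 L5←L3 L6←L0 L7←L5 L8←L5 L9←L5
Dom at joins:
  L3: preds {L0,L1}: {L0} ∩ {L0,L1} = {L0}; idom=L0
  L4: preds {L1,L2}: {L0,L1} ∩ {L0,L1,L2} = {L0,L1}; idom=L1
  L6: preds {L4,L5}: {L0,L1,L4} ∩ {L0,L3,L5} = {L0}; idom=L0
  L8: preds {L5,L7}: {L0,L3,L5} ∩ {L0,L3,L5,L7} = {L0,L3,L5}; idom=L5
  L9: preds {L7,L8}: {L0,L3,L5,L7} ∩ {L0,L3,L5,L8} = {L0,L3,L5}; idom=L5

Frontier:
  join L3 pred L0: · stop@L0
  join L3 pred L1: L1 stop@L0
  join L4 pred L1: · stop@L1
  join L4 pred L2: L2 stop@L1
  join L6 pred L4: L4→L1 stop@L0
  join L6 pred L5: L5→L3 stop@L0
  join L8 pred L5: · stop@L5
  join L8 pred L7: L7 stop@L5
  join L9 pred L7: L7 stop@L5
  join L9 pred L8: L8 stop@L5
  L0 → ∅
  L1 → {L3,L6}
  L2 → {L4}
  L3 → {L6}
  L4 → {L6}
  L5 → {L6}
  L6 → ∅
  L7 → {L8,L9}
  L8 → {L9}
  L9 → ∅

φ for w: defs {L0,L1,L5,L6,L9}
  DF⁺ = {L3,L6}

Answer: ["L3", "L6"]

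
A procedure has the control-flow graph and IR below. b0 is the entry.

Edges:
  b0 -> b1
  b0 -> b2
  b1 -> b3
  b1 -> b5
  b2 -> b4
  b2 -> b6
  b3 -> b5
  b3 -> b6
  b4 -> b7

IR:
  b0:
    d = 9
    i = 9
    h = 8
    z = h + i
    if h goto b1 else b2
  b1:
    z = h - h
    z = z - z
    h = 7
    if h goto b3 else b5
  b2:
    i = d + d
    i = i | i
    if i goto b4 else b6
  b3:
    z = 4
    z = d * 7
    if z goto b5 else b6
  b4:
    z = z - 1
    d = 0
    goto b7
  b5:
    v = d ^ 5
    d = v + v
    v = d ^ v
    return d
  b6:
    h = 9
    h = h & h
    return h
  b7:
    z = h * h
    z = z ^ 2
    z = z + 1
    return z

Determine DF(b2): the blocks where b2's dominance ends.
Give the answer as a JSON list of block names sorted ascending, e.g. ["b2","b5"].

idom tree: b1←b0 b2←b0 b3←b1 b4←b2 b5←b1 b6←b0 b7←b4
Join-block Dom:
  b5: preds {b1,b3}: {b0,b1} ∩ {b0,b1,b3} = {b0,b1}; idom=b1
  b6: preds {b2,b3}: {b0,b2} ∩ {b0,b1,b3} = {b0}; idom=b0

DF walk-up:
  b5←b1: walk · to b1
  b5←b3: walk b3 to b1
  b6←b2: walk b2 to b0
  b6←b3: walk b3→b1 to b0
  b0: DF=∅
  b1: DF={b6}
  b2: DF={b6}
  b3: DF={b5,b6}
  b4: DF=∅
  b5: DF=∅
  b6: DF=∅
  b7: DF=∅

DF(b2) = ["b6"]

Answer: ["b6"]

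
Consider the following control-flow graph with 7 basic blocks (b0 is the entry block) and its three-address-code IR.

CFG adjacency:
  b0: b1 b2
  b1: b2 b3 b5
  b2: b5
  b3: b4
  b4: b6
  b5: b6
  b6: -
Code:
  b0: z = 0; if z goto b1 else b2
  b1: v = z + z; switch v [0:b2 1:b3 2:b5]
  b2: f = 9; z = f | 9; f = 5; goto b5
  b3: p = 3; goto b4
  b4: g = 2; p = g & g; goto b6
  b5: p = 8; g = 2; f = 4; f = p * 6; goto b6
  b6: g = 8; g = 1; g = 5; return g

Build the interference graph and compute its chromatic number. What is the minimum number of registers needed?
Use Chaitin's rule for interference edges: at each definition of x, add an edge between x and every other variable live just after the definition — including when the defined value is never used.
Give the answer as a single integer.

Answer: 2

Working:
Block summaries:
  b0: {z} / ∅
  b1: {v} / {z}
  b2: {f,z} / ∅
  b3: {p} / ∅
  b4: {g,p} / ∅
  b5: {f,g,p} / ∅
  b6: {g} / ∅

Live sets:
  b0 li=∅ lo={z}
  b1 li={z} lo=∅
  b2 li=∅ lo=∅
  b3 li=∅ lo=∅
  b4 li=∅ lo=∅
  b5 li=∅ lo=∅
  b6 li=∅ lo=∅

Interference:
  f↔{p}
  g↔{p}
  p↔{f,g}
  v↔∅
  z↔∅

Registers:
  clique {f,p} ⇒ need ≥ 2
  2-colouring: R0={p,v,z}  R1={f,g}
  χ = 2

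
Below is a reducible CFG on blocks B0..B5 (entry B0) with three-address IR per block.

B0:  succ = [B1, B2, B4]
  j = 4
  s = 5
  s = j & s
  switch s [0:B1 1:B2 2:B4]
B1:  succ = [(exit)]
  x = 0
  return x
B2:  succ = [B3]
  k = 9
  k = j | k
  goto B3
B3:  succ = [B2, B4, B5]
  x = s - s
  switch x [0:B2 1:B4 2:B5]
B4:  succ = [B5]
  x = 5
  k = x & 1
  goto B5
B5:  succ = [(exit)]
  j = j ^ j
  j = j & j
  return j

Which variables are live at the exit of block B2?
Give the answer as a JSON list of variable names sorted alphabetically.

Answer: ["j", "s"]

Derivation:
Per-block:
  B0: def={j,s} ue=∅
  B1: def={x} ue=∅
  B2: def={k} ue={j}
  B3: def={x} ue={s}
  B4: def={k,x} ue=∅
  B5: def={j} ue={j}

Backward fixpoint:
  B0 li=∅ lo={j,s}
  B1 li=∅ lo=∅
  B2 li={j,s} lo={j,s}
  B3 li={j,s} lo={j,s}
  B4 li={j} lo={j}
  B5 li={j} lo=∅

live-out(B2) = ["j", "s"]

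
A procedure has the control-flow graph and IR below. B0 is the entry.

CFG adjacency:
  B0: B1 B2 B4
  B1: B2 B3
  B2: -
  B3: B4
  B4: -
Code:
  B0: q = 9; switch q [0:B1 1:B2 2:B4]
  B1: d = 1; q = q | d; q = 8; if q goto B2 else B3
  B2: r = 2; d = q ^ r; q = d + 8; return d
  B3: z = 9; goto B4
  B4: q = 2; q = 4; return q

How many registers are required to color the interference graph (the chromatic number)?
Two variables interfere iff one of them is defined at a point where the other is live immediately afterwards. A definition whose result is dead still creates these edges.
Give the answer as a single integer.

Block summaries:
  B0 def {q} use ∅
  B1 def {d,q} use {q}
  B2 def {d,q,r} use {q}
  B3 def {z} use ∅
  B4 def {q} use ∅

Backward fixpoint:
  live B0: ∅→{q}
  live B1: {q}→{q}
  live B2: {q}→∅
  live B3: ∅→∅
  live B4: ∅→∅

Conflict graph:
  d: {q}
  q: {d,r}
  r: {q}
  z: ∅

Chromatic number:
  lower bound: {d,q} mutually conflict ⇒ χ ≥ 2
  assign d→c1 q→c0 r→c1 z→c0 — no edge inside a register ⇒ χ ≤ 2
  χ = 2

Answer: 2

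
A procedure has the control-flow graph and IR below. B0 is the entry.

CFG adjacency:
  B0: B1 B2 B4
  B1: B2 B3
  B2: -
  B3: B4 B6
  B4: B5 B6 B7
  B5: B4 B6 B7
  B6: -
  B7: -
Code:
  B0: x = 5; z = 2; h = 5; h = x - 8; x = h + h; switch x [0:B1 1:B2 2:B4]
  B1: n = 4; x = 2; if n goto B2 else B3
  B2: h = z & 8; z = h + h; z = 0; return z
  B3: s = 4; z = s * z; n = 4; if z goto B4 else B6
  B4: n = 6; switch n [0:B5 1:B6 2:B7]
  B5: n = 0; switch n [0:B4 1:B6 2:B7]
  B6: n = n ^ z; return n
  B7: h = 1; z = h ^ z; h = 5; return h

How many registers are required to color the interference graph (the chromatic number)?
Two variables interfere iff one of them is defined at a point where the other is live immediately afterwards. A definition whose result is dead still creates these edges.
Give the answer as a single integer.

Answer: 3

Analysis:
Per-block:
  B0: {h,x,z} / ∅
  B1: {n,x} / ∅
  B2: {h,z} / {z}
  B3: {n,s,z} / {z}
  B4: {n} / ∅
  B5: {n} / ∅
  B6: {n} / {n,z}
  B7: {h,z} / {z}

Liveness:
  B0 li=∅ lo={z}
  B1 li={z} lo={z}
  B2 li={z} lo=∅
  B3 li={z} lo={n,z}
  B4 li={z} lo={n,z}
  B5 li={z} lo={n,z}
  B6 li={n,z} lo=∅
  B7 li={z} lo=∅

Conflict graph:
  h↔{x,z}
  n↔{x,z}
  s↔{z}
  x↔{h,n,z}
  z↔{h,n,s,x}

Colouring:
  {h,x,z} pairwise interfere (3-clique) ⇒ χ ≥ 3
  assign h→c2 n→c2 s→c1 x→c1 z→c0 — no edge inside a register ⇒ χ ≤ 3
  χ = 3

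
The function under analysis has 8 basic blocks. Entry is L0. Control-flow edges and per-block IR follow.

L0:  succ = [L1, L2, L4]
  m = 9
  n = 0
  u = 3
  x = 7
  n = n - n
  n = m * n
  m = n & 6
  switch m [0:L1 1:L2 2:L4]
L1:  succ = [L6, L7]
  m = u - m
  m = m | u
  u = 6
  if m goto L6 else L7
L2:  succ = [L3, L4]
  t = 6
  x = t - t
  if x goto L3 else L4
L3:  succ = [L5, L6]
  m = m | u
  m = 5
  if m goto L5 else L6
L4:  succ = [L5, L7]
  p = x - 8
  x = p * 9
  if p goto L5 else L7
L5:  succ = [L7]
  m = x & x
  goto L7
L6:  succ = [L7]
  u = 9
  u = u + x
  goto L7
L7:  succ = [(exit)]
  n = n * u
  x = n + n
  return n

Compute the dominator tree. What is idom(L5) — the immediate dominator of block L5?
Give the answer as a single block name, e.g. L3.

idom tree: L1←L0 L2←L0 L3←L2 L4←L0 L5←L0 L6←L0 L7←L0
Join-block Dom:
  L4: preds {L0,L2}: {L0} ∩ {L0,L2} = {L0}; idom=L0
  L5: preds {L3,L4}: {L0,L2,L3} ∩ {L0,L4} = {L0}; idom=L0
  L6: preds {L1,L3}: {L0,L1} ∩ {L0,L2,L3} = {L0}; idom=L0
  L7: preds {L1,L4,L5,L6}: {L0,L1} ∩ {L0,L4} ∩ {L0,L5} ∩ {L0,L6} = {L0}; idom=L0

idom(L5) = L0

Answer: L0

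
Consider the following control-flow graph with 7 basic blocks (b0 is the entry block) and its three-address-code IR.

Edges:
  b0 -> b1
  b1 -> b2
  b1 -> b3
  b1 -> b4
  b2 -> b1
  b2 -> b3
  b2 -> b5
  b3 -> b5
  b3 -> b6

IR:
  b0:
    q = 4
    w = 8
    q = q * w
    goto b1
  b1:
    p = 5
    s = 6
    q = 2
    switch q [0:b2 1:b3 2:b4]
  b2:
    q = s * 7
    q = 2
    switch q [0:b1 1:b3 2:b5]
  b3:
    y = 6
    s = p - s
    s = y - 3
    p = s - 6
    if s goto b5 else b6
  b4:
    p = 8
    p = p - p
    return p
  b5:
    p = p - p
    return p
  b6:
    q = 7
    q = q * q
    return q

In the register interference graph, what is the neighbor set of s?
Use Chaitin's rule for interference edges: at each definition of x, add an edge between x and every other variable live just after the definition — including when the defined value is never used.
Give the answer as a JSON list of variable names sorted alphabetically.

def/use:
  b0: {q,w} / ∅
  b1: {p,q,s} / ∅
  b2: {q} / {s}
  b3: {p,s,y} / {p,s}
  b4: {p} / ∅
  b5: {p} / {p}
  b6: {q} / ∅

Backward fixpoint:
  live b0: ∅→∅
  live b1: ∅→{p,s}
  live b2: {p,s}→{p,s}
  live b3: {p,s}→{p}
  live b4: ∅→∅
  live b5: {p}→∅
  live b6: ∅→∅

Interference:
  p — {q,s,y}
  q — {p,s,w}
  s — {p,q,y}
  w — {q}
  y — {p,s}

N(s) = ["p", "q", "y"]

Answer: ["p", "q", "y"]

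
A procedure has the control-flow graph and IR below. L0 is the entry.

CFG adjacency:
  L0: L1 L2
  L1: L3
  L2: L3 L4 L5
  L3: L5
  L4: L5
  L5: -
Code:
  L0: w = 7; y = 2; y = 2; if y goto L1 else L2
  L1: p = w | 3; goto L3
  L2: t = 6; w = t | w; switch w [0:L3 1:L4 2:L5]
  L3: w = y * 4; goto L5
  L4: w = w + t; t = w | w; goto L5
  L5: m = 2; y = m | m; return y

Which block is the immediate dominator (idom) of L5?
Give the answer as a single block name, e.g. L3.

Answer: L0

Derivation:
idom tree: L1←L0 L2←L0 L3←L0 L4←L2 L5←L0
Join-block Dom:
  L3: preds {L1,L2}: {L0,L1} ∩ {L0,L2} = {L0}; idom=L0
  L5: preds {L2,L3,L4}: {L0,L2} ∩ {L0,L3} ∩ {L0,L2,L4} = {L0}; idom=L0

idom(L5) = L0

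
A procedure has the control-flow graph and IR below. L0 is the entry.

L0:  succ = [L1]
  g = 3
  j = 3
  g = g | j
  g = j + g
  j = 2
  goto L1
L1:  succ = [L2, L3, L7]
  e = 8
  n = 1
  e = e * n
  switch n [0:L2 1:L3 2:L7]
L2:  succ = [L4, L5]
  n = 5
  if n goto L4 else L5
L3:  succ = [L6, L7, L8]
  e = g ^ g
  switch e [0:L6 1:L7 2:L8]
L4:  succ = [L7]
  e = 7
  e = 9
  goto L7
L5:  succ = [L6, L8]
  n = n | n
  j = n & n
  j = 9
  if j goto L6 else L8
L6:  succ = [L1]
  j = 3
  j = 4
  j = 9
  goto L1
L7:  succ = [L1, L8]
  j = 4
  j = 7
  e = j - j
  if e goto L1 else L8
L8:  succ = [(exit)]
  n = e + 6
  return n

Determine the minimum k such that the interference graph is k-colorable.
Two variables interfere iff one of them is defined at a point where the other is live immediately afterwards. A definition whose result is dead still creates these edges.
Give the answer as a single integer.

Block summaries:
  L0: def={g,j} ue=∅
  L1: def={e,n} ue=∅
  L2: def={n} ue=∅
  L3: def={e} ue={g}
  L4: def={e} ue=∅
  L5: def={j,n} ue={n}
  L6: def={j} ue=∅
  L7: def={e,j} ue=∅
  L8: def={n} ue={e}

Backward fixpoint:
  L0: in=∅ out={g}
  L1: in={g} out={e,g}
  L2: in={e,g} out={e,g,n}
  L3: in={g} out={e,g}
  L4: in={g} out={g}
  L5: in={e,g,n} out={e,g}
  L6: in={g} out={g}
  L7: in={g} out={e,g}
  L8: in={e} out=∅

Interference:
  e — {g,j,n}
  g — {e,j,n}
  j — {e,g}
  n — {e,g}

Chromatic number:
  lower bound: {e,g,j} mutually conflict ⇒ χ ≥ 3
  3-colouring: R0={e}  R1={g}  R2={j,n}
  χ = 3

Answer: 3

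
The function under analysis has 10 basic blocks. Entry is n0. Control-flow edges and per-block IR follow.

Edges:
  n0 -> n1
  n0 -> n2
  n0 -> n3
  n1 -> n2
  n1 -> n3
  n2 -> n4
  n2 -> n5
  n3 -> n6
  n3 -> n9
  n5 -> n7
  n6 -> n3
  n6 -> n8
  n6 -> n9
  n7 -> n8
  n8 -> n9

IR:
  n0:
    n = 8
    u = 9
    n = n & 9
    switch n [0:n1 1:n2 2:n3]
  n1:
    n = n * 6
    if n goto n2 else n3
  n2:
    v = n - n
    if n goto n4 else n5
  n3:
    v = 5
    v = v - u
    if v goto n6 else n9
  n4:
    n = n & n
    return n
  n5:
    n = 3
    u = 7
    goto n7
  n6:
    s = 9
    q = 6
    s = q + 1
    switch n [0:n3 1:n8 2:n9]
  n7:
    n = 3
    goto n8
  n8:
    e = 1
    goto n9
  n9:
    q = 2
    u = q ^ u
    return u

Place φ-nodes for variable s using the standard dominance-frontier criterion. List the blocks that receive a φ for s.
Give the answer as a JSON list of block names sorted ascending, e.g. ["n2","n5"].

Answer: ["n3", "n8", "n9"]

Working:
idom tree: n1←n0 n2←n0 n3←n0 n4←n2 n5←n2 n6←n3 n7←n5 n8←n0 n9←n0
Dom∩ at merges:
  n2: preds {n0,n1}: {n0} ∩ {n0,n1} = {n0}; idom=n0
  n3: preds {n0,n1,n6}: {n0} ∩ {n0,n1} ∩ {n0,n3,n6} = {n0}; idom=n0
  n8: preds {n6,n7}: {n0,n3,n6} ∩ {n0,n2,n5,n7} = {n0}; idom=n0
  n9: preds {n3,n6,n8}: {n0,n3} ∩ {n0,n3,n6} ∩ {n0,n8} = {n0}; idom=n0

DF walk-up:
  join n2 pred n0: · stop@n0
  join n2 pred n1: n1 stop@n0
  join n3 pred n0: · stop@n0
  join n3 pred n1: n1 stop@n0
  join n3 pred n6: n6→n3 stop@n0
  join n8 pred n6: n6→n3 stop@n0
  join n8 pred n7: n7→n5→n2 stop@n0
  join n9 pred n3: n3 stop@n0
  join n9 pred n6: n6→n3 stop@n0
  join n9 pred n8: n8 stop@n0
  n0: DF=∅
  n1: DF={n2,n3}
  n2: DF={n8}
  n3: DF={n3,n8,n9}
  n4: DF=∅
  n5: DF={n8}
  n6: DF={n3,n8,n9}
  n7: DF={n8}
  n8: DF={n9}
  n9: DF=∅

φ for s: defs {n6}
  DF⁺ = {n3,n8,n9}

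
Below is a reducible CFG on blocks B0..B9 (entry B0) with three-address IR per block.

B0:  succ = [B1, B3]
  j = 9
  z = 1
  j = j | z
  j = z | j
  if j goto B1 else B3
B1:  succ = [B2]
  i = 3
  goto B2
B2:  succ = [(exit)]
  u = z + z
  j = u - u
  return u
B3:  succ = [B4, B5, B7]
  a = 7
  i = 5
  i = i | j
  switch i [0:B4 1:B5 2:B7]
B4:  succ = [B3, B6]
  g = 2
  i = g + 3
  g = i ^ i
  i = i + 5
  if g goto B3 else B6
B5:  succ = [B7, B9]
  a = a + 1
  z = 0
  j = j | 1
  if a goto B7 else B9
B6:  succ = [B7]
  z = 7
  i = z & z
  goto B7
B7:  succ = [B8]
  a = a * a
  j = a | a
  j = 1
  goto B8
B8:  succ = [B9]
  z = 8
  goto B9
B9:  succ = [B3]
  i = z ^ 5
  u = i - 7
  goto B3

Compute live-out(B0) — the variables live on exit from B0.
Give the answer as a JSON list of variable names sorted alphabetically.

Per-block:
  B0: {j,z} / ∅
  B1: {i} / ∅
  B2: {j,u} / {z}
  B3: {a,i} / {j}
  B4: {g,i} / ∅
  B5: {a,j,z} / {a,j}
  B6: {i,z} / ∅
  B7: {a,j} / {a}
  B8: {z} / ∅
  B9: {i,u} / {z}

Liveness:
  B0 li=∅ lo={j,z}
  B1 li={z} lo={z}
  B2 li={z} lo=∅
  B3 li={j} lo={a,j}
  B4 li={a,j} lo={a,j}
  B5 li={a,j} lo={a,j,z}
  B6 li={a} lo={a}
  B7 li={a} lo={j}
  B8 li={j} lo={j,z}
  B9 li={j,z} lo={j}

live-out(B0) = ["j", "z"]

Answer: ["j", "z"]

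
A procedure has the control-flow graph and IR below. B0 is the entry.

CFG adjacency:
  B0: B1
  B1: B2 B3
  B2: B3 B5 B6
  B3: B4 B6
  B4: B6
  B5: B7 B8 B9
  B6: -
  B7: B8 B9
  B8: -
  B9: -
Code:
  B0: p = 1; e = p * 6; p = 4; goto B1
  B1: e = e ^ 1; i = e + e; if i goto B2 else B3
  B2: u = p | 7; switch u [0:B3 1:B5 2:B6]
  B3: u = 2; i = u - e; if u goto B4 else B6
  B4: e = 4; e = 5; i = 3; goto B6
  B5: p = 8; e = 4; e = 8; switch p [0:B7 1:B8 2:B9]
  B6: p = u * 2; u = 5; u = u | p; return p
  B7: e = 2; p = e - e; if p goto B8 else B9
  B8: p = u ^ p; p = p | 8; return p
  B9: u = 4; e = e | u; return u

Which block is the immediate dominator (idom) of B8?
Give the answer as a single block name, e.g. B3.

Answer: B5

Analysis:
idom tree: B1←B0 B2←B1 B3←B1 B4←B3 B5←B2 B6←B1 B7←B5 B8←B5 B9←B5
Dom∩ at merges:
  B3: preds {B1,B2}: {B0,B1} ∩ {B0,B1,B2} = {B0,B1}; idom=B1
  B6: preds {B2,B3,B4}: {B0,B1,B2} ∩ {B0,B1,B3} ∩ {B0,B1,B3,B4} = {B0,B1}; idom=B1
  B8: preds {B5,B7}: {B0,B1,B2,B5} ∩ {B0,B1,B2,B5,B7} = {B0,B1,B2,B5}; idom=B5
  B9: preds {B5,B7}: {B0,B1,B2,B5} ∩ {B0,B1,B2,B5,B7} = {B0,B1,B2,B5}; idom=B5

idom(B8) = B5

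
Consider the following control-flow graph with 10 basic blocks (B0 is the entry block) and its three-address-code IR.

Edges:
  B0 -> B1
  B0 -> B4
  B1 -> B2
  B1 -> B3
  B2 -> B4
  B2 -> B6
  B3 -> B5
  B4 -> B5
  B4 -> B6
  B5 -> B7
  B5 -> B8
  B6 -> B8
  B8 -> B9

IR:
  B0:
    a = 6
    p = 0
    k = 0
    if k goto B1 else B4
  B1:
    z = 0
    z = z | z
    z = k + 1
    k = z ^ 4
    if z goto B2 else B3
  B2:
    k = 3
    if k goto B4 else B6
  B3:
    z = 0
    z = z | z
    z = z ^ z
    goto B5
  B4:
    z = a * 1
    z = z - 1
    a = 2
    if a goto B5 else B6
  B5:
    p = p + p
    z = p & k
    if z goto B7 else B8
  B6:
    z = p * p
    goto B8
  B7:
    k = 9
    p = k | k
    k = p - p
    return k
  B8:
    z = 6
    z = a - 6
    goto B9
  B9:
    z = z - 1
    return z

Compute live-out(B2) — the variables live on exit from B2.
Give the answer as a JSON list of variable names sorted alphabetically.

Answer: ["a", "k", "p"]

Working:
def/use:
  B0: def={a,k,p} ue=∅
  B1: def={k,z} ue={k}
  B2: def={k} ue=∅
  B3: def={z} ue=∅
  B4: def={a,z} ue={a}
  B5: def={p,z} ue={k,p}
  B6: def={z} ue={p}
  B7: def={k,p} ue=∅
  B8: def={z} ue={a}
  B9: def={z} ue={z}

Backward fixpoint:
  B0: in=∅ out={a,k,p}
  B1: in={a,k,p} out={a,k,p}
  B2: in={a,p} out={a,k,p}
  B3: in={a,k,p} out={a,k,p}
  B4: in={a,k,p} out={a,k,p}
  B5: in={a,k,p} out={a}
  B6: in={a,p} out={a}
  B7: in=∅ out=∅
  B8: in={a} out={z}
  B9: in={z} out=∅

live-out(B2) = ["a", "k", "p"]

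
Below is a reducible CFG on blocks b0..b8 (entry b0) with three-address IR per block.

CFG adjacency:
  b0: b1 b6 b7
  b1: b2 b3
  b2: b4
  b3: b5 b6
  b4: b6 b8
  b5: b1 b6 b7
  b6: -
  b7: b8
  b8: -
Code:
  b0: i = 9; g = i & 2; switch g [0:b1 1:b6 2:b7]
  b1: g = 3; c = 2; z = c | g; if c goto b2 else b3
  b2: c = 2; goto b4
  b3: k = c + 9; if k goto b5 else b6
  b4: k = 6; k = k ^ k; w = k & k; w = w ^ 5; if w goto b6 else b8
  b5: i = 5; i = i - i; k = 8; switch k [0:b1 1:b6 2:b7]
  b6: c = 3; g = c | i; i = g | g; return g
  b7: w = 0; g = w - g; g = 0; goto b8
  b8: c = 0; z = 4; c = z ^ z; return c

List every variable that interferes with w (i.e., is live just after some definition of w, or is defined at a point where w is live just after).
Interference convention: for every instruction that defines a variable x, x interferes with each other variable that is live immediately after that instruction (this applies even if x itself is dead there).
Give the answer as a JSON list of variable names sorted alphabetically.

Per-block:
  b0 def {g,i} use ∅
  b1 def {c,g,z} use ∅
  b2 def {c} use ∅
  b3 def {k} use {c}
  b4 def {k,w} use ∅
  b5 def {i,k} use ∅
  b6 def {c,g,i} use {i}
  b7 def {g,w} use {g}
  b8 def {c,z} use ∅

Backward fixpoint:
  live b0: ∅→{g,i}
  live b1: {i}→{c,g,i}
  live b2: {i}→{i}
  live b3: {c,g,i}→{g,i}
  live b4: {i}→{i}
  live b5: {g}→{g,i}
  live b6: {i}→∅
  live b7: {g}→∅
  live b8: ∅→∅

Interference:
  c: {g,i,z}
  g: {c,i,k,w,z}
  i: {c,g,k,w,z}
  k: {g,i}
  w: {g,i}
  z: {c,g,i}

N(w) = ["g", "i"]

Answer: ["g", "i"]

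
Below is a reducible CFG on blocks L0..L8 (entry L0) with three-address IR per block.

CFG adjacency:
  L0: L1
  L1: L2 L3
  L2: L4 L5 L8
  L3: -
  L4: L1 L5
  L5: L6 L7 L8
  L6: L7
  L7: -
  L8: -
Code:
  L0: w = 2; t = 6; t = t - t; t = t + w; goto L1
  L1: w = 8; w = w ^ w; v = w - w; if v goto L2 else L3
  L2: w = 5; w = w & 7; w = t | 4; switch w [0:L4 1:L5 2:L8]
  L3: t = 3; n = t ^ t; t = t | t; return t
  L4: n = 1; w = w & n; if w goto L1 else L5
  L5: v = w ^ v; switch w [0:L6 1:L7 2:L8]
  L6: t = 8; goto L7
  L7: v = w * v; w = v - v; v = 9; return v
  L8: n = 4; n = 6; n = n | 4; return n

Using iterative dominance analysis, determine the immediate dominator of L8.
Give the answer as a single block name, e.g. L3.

idom tree: L1←L0 L2←L1 L3←L1 L4←L2 L5←L2 L6←L5 L7←L5 L8←L2
Join-block Dom:
  L1: preds {L0,L4}: {L0} ∩ {L0,L1,L2,L4} = {L0}; idom=L0
  L5: preds {L2,L4}: {L0,L1,L2} ∩ {L0,L1,L2,L4} = {L0,L1,L2}; idom=L2
  L7: preds {L5,L6}: {L0,L1,L2,L5} ∩ {L0,L1,L2,L5,L6} = {L0,L1,L2,L5}; idom=L5
  L8: preds {L2,L5}: {L0,L1,L2} ∩ {L0,L1,L2,L5} = {L0,L1,L2}; idom=L2

idom(L8) = L2

Answer: L2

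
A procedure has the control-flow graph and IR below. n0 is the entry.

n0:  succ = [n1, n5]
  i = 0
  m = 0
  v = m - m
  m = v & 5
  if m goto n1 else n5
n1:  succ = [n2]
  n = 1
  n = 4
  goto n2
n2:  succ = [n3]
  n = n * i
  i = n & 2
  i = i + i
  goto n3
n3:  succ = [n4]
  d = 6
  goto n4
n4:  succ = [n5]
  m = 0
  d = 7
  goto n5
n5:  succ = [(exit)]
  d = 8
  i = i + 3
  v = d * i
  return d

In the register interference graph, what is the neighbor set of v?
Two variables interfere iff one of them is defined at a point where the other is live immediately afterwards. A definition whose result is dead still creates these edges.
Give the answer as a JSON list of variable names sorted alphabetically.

Answer: ["d", "i"]

Derivation:
Per-block:
  n0: def={i,m,v} ue=∅
  n1: def={n} ue=∅
  n2: def={i,n} ue={i,n}
  n3: def={d} ue=∅
  n4: def={d,m} ue=∅
  n5: def={d,i,v} ue={i}

Live sets:
  n0: in=∅ out={i}
  n1: in={i} out={i,n}
  n2: in={i,n} out={i}
  n3: in={i} out={i}
  n4: in={i} out={i}
  n5: in={i} out=∅

Interfere edges:
  d↔{i,v}
  i↔{d,m,n,v}
  m↔{i}
  n↔{i}
  v↔{d,i}

N(v) = ["d", "i"]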